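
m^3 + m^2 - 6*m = m*(m - 2)*(m + 3)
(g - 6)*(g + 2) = g^2 - 4*g - 12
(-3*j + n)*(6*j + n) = -18*j^2 + 3*j*n + n^2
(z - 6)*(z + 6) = z^2 - 36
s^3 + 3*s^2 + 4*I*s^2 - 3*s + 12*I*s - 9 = (s + 3)*(s + I)*(s + 3*I)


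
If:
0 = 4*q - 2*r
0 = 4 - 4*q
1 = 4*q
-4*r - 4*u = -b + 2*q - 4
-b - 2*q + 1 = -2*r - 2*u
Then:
No Solution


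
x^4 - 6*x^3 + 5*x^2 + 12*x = x*(x - 4)*(x - 3)*(x + 1)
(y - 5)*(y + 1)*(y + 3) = y^3 - y^2 - 17*y - 15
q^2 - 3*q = q*(q - 3)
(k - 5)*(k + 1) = k^2 - 4*k - 5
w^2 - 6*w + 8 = (w - 4)*(w - 2)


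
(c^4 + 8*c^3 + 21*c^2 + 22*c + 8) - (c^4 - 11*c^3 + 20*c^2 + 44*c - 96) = 19*c^3 + c^2 - 22*c + 104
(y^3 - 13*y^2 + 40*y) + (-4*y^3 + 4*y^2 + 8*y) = -3*y^3 - 9*y^2 + 48*y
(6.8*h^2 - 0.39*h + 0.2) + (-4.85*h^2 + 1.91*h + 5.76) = 1.95*h^2 + 1.52*h + 5.96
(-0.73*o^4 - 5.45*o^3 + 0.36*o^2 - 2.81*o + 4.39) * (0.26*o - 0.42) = -0.1898*o^5 - 1.1104*o^4 + 2.3826*o^3 - 0.8818*o^2 + 2.3216*o - 1.8438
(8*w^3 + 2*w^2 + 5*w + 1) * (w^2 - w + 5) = 8*w^5 - 6*w^4 + 43*w^3 + 6*w^2 + 24*w + 5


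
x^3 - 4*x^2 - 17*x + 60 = (x - 5)*(x - 3)*(x + 4)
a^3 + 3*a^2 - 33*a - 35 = (a - 5)*(a + 1)*(a + 7)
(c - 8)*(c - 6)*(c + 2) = c^3 - 12*c^2 + 20*c + 96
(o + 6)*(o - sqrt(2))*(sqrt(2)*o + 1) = sqrt(2)*o^3 - o^2 + 6*sqrt(2)*o^2 - 6*o - sqrt(2)*o - 6*sqrt(2)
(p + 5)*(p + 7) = p^2 + 12*p + 35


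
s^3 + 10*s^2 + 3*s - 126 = (s - 3)*(s + 6)*(s + 7)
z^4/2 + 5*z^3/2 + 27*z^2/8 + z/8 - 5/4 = (z/2 + 1/2)*(z - 1/2)*(z + 2)*(z + 5/2)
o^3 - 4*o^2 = o^2*(o - 4)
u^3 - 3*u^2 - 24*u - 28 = (u - 7)*(u + 2)^2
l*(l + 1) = l^2 + l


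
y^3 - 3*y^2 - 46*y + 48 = (y - 8)*(y - 1)*(y + 6)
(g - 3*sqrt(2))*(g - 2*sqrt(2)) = g^2 - 5*sqrt(2)*g + 12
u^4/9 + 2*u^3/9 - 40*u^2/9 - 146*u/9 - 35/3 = (u/3 + 1/3)*(u/3 + 1)*(u - 7)*(u + 5)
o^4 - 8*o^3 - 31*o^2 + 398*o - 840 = (o - 6)*(o - 5)*(o - 4)*(o + 7)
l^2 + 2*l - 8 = (l - 2)*(l + 4)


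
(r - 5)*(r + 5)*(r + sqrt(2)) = r^3 + sqrt(2)*r^2 - 25*r - 25*sqrt(2)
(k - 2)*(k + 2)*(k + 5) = k^3 + 5*k^2 - 4*k - 20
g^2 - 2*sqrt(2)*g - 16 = (g - 4*sqrt(2))*(g + 2*sqrt(2))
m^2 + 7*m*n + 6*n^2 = (m + n)*(m + 6*n)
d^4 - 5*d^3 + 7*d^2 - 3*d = d*(d - 3)*(d - 1)^2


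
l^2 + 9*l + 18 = (l + 3)*(l + 6)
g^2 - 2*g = g*(g - 2)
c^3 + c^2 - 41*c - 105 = (c - 7)*(c + 3)*(c + 5)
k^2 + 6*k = k*(k + 6)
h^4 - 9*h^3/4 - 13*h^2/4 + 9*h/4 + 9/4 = (h - 3)*(h - 1)*(h + 3/4)*(h + 1)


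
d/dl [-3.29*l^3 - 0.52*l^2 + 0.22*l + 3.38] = -9.87*l^2 - 1.04*l + 0.22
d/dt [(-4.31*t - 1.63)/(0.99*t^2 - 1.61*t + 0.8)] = (4.2669*t^2 + 3.2274*t - 6.0723)/(0.9801*t^4 - 3.1878*t^3 + 4.1761*t^2 - 2.576*t + 0.64)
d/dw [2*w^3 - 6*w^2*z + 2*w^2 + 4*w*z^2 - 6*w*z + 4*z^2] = 6*w^2 - 12*w*z + 4*w + 4*z^2 - 6*z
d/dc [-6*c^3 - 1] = -18*c^2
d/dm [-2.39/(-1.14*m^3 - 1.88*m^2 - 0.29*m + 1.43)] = (-8.1738*m^2 - 8.9864*m - 0.6931)/(1.14*m^3 + 1.88*m^2 + 0.29*m - 1.43)^2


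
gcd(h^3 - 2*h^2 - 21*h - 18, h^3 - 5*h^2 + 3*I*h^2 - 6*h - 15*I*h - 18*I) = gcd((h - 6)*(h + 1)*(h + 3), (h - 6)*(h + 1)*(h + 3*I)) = h^2 - 5*h - 6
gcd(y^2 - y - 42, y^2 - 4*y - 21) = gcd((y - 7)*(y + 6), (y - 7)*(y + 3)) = y - 7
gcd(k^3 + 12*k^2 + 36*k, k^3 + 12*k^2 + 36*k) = k^3 + 12*k^2 + 36*k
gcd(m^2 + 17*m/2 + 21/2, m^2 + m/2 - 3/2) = m + 3/2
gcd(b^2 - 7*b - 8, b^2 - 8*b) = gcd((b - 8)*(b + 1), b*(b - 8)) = b - 8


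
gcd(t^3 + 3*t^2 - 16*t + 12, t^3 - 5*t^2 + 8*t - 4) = t^2 - 3*t + 2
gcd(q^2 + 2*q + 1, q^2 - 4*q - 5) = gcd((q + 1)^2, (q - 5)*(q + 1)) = q + 1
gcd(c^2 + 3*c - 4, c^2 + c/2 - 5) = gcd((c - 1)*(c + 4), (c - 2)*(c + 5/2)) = 1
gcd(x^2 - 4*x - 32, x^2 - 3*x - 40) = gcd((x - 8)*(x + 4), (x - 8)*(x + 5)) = x - 8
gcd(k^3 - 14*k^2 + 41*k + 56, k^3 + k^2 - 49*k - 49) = k^2 - 6*k - 7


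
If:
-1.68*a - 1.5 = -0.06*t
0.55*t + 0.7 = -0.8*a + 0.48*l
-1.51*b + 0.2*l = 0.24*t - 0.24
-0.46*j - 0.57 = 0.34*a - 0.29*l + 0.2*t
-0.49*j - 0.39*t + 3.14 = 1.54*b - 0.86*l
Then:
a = -1.12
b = 0.15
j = -2.49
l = -7.68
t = -6.35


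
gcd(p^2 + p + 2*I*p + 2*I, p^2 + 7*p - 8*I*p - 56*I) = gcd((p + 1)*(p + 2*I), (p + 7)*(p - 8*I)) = 1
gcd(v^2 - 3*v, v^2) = v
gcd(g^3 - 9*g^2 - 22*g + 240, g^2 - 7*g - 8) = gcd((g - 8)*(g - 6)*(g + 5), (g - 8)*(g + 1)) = g - 8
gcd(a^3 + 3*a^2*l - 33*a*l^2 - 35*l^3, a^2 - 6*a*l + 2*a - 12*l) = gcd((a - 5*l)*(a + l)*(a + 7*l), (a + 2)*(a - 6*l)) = 1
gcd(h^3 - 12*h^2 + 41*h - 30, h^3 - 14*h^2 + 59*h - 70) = h - 5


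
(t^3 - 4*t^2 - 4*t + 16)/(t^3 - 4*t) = (t - 4)/t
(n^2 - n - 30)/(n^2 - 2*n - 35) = (n - 6)/(n - 7)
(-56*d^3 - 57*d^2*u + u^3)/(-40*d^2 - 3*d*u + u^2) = (7*d^2 + 8*d*u + u^2)/(5*d + u)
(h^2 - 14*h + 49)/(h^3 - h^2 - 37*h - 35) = (h - 7)/(h^2 + 6*h + 5)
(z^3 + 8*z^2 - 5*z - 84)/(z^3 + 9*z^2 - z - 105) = (z + 4)/(z + 5)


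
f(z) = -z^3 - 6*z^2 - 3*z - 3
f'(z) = -3*z^2 - 12*z - 3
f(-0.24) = -2.61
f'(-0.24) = -0.29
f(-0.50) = -2.88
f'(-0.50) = 2.25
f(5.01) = -294.38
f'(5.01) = -138.42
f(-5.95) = 13.08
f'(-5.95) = -37.81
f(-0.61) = -3.18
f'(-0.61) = 3.20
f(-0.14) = -2.69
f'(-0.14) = -1.38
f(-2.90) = -20.37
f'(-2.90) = 6.57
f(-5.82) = 8.36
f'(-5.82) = -34.78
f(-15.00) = 2067.00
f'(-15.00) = -498.00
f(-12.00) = 897.00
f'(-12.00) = -291.00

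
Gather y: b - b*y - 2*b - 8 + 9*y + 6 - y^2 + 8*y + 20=-b - y^2 + y*(17 - b) + 18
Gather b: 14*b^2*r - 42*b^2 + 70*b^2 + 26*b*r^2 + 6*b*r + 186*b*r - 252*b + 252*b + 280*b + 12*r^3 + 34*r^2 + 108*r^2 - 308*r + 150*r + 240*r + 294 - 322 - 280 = b^2*(14*r + 28) + b*(26*r^2 + 192*r + 280) + 12*r^3 + 142*r^2 + 82*r - 308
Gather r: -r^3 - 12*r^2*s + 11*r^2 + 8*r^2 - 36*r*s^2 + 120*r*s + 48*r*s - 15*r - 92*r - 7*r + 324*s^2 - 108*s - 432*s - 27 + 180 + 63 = -r^3 + r^2*(19 - 12*s) + r*(-36*s^2 + 168*s - 114) + 324*s^2 - 540*s + 216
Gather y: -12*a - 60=-12*a - 60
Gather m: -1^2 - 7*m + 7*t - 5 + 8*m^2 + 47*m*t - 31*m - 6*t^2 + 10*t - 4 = 8*m^2 + m*(47*t - 38) - 6*t^2 + 17*t - 10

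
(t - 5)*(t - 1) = t^2 - 6*t + 5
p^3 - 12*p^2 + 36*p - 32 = (p - 8)*(p - 2)^2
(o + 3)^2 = o^2 + 6*o + 9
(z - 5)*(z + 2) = z^2 - 3*z - 10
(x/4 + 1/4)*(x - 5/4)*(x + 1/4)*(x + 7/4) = x^4/4 + 7*x^3/16 - 21*x^2/64 - 167*x/256 - 35/256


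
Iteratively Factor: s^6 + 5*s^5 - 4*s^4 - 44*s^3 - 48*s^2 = (s + 4)*(s^5 + s^4 - 8*s^3 - 12*s^2) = (s + 2)*(s + 4)*(s^4 - s^3 - 6*s^2) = s*(s + 2)*(s + 4)*(s^3 - s^2 - 6*s) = s*(s + 2)^2*(s + 4)*(s^2 - 3*s) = s*(s - 3)*(s + 2)^2*(s + 4)*(s)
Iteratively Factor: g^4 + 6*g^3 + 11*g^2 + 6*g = (g)*(g^3 + 6*g^2 + 11*g + 6) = g*(g + 2)*(g^2 + 4*g + 3) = g*(g + 1)*(g + 2)*(g + 3)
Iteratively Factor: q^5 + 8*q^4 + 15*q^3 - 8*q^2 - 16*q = (q - 1)*(q^4 + 9*q^3 + 24*q^2 + 16*q) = (q - 1)*(q + 4)*(q^3 + 5*q^2 + 4*q) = q*(q - 1)*(q + 4)*(q^2 + 5*q + 4) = q*(q - 1)*(q + 4)^2*(q + 1)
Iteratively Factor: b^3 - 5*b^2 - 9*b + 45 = (b + 3)*(b^2 - 8*b + 15) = (b - 5)*(b + 3)*(b - 3)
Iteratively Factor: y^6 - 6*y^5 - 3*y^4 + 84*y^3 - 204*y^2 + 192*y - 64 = (y - 2)*(y^5 - 4*y^4 - 11*y^3 + 62*y^2 - 80*y + 32) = (y - 2)*(y + 4)*(y^4 - 8*y^3 + 21*y^2 - 22*y + 8) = (y - 2)*(y - 1)*(y + 4)*(y^3 - 7*y^2 + 14*y - 8) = (y - 2)^2*(y - 1)*(y + 4)*(y^2 - 5*y + 4) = (y - 4)*(y - 2)^2*(y - 1)*(y + 4)*(y - 1)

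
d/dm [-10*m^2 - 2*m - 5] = -20*m - 2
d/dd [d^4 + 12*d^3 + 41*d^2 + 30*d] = 4*d^3 + 36*d^2 + 82*d + 30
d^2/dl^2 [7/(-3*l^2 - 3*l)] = 14*(l*(l + 1) - (2*l + 1)^2)/(3*l^3*(l + 1)^3)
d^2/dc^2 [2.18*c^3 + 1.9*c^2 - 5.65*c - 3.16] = 13.08*c + 3.8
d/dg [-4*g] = -4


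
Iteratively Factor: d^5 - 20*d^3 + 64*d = (d + 4)*(d^4 - 4*d^3 - 4*d^2 + 16*d) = (d - 4)*(d + 4)*(d^3 - 4*d) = (d - 4)*(d - 2)*(d + 4)*(d^2 + 2*d) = d*(d - 4)*(d - 2)*(d + 4)*(d + 2)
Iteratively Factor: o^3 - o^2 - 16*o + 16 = (o - 4)*(o^2 + 3*o - 4) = (o - 4)*(o + 4)*(o - 1)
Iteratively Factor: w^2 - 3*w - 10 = (w + 2)*(w - 5)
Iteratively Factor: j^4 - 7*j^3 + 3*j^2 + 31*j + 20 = (j - 5)*(j^3 - 2*j^2 - 7*j - 4) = (j - 5)*(j + 1)*(j^2 - 3*j - 4) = (j - 5)*(j + 1)^2*(j - 4)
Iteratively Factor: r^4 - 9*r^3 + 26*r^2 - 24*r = (r - 3)*(r^3 - 6*r^2 + 8*r) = r*(r - 3)*(r^2 - 6*r + 8) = r*(r - 3)*(r - 2)*(r - 4)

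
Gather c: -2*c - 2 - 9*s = -2*c - 9*s - 2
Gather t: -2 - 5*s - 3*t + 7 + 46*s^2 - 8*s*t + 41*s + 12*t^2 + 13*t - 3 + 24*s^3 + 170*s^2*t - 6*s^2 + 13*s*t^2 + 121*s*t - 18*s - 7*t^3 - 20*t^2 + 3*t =24*s^3 + 40*s^2 + 18*s - 7*t^3 + t^2*(13*s - 8) + t*(170*s^2 + 113*s + 13) + 2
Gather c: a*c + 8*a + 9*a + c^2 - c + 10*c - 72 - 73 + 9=17*a + c^2 + c*(a + 9) - 136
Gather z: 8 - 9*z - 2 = 6 - 9*z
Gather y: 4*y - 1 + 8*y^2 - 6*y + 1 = 8*y^2 - 2*y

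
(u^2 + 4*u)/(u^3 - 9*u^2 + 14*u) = (u + 4)/(u^2 - 9*u + 14)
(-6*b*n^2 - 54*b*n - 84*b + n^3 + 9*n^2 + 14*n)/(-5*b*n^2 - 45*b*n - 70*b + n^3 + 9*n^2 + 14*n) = (6*b - n)/(5*b - n)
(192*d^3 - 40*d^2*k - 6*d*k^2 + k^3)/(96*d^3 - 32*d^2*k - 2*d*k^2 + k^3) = (8*d - k)/(4*d - k)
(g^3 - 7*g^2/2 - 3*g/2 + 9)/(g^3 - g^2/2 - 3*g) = (g - 3)/g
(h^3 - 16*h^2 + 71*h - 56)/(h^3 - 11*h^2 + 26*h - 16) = (h - 7)/(h - 2)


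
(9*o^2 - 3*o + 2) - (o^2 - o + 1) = 8*o^2 - 2*o + 1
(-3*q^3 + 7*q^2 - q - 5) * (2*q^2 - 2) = -6*q^5 + 14*q^4 + 4*q^3 - 24*q^2 + 2*q + 10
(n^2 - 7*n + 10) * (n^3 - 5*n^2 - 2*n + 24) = n^5 - 12*n^4 + 43*n^3 - 12*n^2 - 188*n + 240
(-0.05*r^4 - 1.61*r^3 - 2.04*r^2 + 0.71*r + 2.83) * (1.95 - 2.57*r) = 0.1285*r^5 + 4.0402*r^4 + 2.1033*r^3 - 5.8027*r^2 - 5.8886*r + 5.5185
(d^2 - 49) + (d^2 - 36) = 2*d^2 - 85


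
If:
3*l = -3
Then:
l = -1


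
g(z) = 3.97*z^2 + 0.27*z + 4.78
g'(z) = 7.94*z + 0.27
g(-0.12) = 4.80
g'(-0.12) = -0.68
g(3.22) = 46.81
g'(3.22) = 25.84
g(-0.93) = 7.96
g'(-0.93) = -7.11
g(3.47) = 53.52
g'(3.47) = 27.82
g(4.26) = 77.98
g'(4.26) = 34.09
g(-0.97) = 8.25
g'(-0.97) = -7.43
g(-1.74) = 16.33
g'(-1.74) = -13.55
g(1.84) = 18.72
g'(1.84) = 14.88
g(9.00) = 328.78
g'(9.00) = 71.73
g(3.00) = 41.32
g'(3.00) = 24.09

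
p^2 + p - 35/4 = (p - 5/2)*(p + 7/2)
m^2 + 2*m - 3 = (m - 1)*(m + 3)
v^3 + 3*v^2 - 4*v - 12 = (v - 2)*(v + 2)*(v + 3)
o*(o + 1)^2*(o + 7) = o^4 + 9*o^3 + 15*o^2 + 7*o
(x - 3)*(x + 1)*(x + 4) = x^3 + 2*x^2 - 11*x - 12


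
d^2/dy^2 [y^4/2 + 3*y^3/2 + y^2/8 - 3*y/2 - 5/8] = 6*y^2 + 9*y + 1/4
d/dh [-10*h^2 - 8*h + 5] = -20*h - 8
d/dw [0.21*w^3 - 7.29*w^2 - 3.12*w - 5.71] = 0.63*w^2 - 14.58*w - 3.12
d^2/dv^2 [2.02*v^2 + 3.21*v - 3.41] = 4.04000000000000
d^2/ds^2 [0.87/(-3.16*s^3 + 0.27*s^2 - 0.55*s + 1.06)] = ((16.4952*s - 0.4698)*(3.16*s^3 - 0.27*s^2 + 0.55*s - 1.06) - 0.87*(9.48*s^2 - 0.54*s + 0.55)*(18.96*s^2 - 1.08*s + 1.1))/(3.16*s^3 - 0.27*s^2 + 0.55*s - 1.06)^3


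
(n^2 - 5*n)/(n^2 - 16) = n*(n - 5)/(n^2 - 16)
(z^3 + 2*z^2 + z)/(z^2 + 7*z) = (z^2 + 2*z + 1)/(z + 7)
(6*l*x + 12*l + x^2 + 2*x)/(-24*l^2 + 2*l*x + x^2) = (x + 2)/(-4*l + x)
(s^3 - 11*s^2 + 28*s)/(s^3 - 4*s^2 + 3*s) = (s^2 - 11*s + 28)/(s^2 - 4*s + 3)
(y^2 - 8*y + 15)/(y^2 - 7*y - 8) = (-y^2 + 8*y - 15)/(-y^2 + 7*y + 8)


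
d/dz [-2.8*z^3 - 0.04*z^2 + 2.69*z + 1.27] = -8.4*z^2 - 0.08*z + 2.69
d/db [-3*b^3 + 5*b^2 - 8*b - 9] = -9*b^2 + 10*b - 8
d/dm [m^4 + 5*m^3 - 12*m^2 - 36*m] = 4*m^3 + 15*m^2 - 24*m - 36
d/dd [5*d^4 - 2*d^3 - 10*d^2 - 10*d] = 20*d^3 - 6*d^2 - 20*d - 10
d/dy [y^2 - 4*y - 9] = 2*y - 4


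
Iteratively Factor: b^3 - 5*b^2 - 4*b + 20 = (b + 2)*(b^2 - 7*b + 10) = (b - 5)*(b + 2)*(b - 2)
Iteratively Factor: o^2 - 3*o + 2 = (o - 2)*(o - 1)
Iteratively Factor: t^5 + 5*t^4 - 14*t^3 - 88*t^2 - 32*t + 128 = (t + 2)*(t^4 + 3*t^3 - 20*t^2 - 48*t + 64) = (t + 2)*(t + 4)*(t^3 - t^2 - 16*t + 16) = (t - 4)*(t + 2)*(t + 4)*(t^2 + 3*t - 4) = (t - 4)*(t - 1)*(t + 2)*(t + 4)*(t + 4)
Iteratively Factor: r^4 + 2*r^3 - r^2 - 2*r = (r - 1)*(r^3 + 3*r^2 + 2*r) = (r - 1)*(r + 1)*(r^2 + 2*r) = r*(r - 1)*(r + 1)*(r + 2)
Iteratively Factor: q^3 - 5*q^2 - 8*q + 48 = (q + 3)*(q^2 - 8*q + 16) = (q - 4)*(q + 3)*(q - 4)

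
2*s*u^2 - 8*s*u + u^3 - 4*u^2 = u*(2*s + u)*(u - 4)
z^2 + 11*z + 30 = (z + 5)*(z + 6)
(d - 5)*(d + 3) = d^2 - 2*d - 15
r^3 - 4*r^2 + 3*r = r*(r - 3)*(r - 1)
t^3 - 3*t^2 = t^2*(t - 3)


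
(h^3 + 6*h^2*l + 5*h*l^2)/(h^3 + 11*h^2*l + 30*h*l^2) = (h + l)/(h + 6*l)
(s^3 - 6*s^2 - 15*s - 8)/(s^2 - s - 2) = (s^2 - 7*s - 8)/(s - 2)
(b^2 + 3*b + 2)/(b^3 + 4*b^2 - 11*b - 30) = (b + 1)/(b^2 + 2*b - 15)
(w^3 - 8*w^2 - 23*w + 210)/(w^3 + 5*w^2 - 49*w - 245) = (w - 6)/(w + 7)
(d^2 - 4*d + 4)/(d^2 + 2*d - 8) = (d - 2)/(d + 4)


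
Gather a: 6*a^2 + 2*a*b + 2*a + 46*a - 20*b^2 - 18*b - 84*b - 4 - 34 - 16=6*a^2 + a*(2*b + 48) - 20*b^2 - 102*b - 54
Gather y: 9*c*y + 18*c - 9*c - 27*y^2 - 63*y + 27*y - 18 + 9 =9*c - 27*y^2 + y*(9*c - 36) - 9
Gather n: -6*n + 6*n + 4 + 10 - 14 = 0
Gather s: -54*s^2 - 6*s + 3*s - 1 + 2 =-54*s^2 - 3*s + 1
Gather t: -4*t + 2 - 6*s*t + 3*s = 3*s + t*(-6*s - 4) + 2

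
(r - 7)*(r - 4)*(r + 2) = r^3 - 9*r^2 + 6*r + 56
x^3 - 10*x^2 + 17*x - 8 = (x - 8)*(x - 1)^2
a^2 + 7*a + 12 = (a + 3)*(a + 4)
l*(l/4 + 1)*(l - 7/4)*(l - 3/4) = l^4/4 + 3*l^3/8 - 139*l^2/64 + 21*l/16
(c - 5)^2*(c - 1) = c^3 - 11*c^2 + 35*c - 25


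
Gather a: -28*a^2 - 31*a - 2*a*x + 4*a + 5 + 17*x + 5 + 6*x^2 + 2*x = -28*a^2 + a*(-2*x - 27) + 6*x^2 + 19*x + 10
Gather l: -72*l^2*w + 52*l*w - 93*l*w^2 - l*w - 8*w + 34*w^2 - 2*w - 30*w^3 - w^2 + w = -72*l^2*w + l*(-93*w^2 + 51*w) - 30*w^3 + 33*w^2 - 9*w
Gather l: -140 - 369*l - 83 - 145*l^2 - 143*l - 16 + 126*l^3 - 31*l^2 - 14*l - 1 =126*l^3 - 176*l^2 - 526*l - 240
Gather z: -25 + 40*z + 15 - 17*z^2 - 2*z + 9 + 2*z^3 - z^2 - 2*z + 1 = 2*z^3 - 18*z^2 + 36*z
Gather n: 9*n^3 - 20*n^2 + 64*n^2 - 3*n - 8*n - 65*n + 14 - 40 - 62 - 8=9*n^3 + 44*n^2 - 76*n - 96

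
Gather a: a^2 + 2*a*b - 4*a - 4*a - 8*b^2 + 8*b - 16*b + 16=a^2 + a*(2*b - 8) - 8*b^2 - 8*b + 16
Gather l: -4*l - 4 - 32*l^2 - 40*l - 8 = -32*l^2 - 44*l - 12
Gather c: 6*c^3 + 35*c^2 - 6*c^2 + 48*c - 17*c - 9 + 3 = 6*c^3 + 29*c^2 + 31*c - 6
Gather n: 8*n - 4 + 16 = 8*n + 12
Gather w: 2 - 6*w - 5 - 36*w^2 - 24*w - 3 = -36*w^2 - 30*w - 6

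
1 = 1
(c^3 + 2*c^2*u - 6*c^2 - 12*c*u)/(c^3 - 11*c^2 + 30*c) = (c + 2*u)/(c - 5)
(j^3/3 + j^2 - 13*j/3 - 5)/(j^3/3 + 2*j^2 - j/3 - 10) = (j^2 - 2*j - 3)/(j^2 + j - 6)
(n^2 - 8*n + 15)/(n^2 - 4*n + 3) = (n - 5)/(n - 1)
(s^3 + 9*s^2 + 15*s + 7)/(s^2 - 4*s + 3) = (s^3 + 9*s^2 + 15*s + 7)/(s^2 - 4*s + 3)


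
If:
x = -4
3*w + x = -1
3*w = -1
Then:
No Solution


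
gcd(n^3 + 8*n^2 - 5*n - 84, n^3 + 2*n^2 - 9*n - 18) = n - 3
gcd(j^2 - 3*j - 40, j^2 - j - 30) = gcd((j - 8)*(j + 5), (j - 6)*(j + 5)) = j + 5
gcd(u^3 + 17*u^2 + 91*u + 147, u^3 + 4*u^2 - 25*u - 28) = u + 7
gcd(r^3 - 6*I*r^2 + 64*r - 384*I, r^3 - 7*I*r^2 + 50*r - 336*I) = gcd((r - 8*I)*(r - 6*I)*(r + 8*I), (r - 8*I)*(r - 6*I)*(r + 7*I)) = r^2 - 14*I*r - 48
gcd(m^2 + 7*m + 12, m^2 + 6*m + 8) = m + 4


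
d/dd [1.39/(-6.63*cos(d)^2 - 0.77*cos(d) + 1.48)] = -(18.4314*cos(d) + 1.0703)*sin(d)/(6.63*cos(d)^2 + 0.77*cos(d) - 1.48)^2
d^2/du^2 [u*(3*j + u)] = 2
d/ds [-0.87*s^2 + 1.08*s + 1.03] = 1.08 - 1.74*s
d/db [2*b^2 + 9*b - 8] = 4*b + 9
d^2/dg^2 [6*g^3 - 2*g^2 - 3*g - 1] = 36*g - 4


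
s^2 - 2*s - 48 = (s - 8)*(s + 6)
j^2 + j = j*(j + 1)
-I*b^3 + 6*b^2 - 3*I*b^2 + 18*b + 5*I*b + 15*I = (b + 3)*(b + 5*I)*(-I*b + 1)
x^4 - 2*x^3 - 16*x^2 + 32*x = x*(x - 4)*(x - 2)*(x + 4)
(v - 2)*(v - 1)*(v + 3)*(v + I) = v^4 + I*v^3 - 7*v^2 + 6*v - 7*I*v + 6*I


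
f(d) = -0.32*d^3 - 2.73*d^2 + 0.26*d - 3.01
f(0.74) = -4.44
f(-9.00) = 6.80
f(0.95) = -5.50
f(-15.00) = 458.84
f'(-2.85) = 8.02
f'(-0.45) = 2.52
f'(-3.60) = 7.47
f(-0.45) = -3.65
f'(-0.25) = 1.56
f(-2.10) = -12.63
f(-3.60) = -24.40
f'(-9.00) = -28.36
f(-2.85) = -18.52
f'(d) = -0.96*d^2 - 5.46*d + 0.26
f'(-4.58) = 5.13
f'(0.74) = -4.31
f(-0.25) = -3.24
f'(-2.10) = 7.49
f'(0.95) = -5.79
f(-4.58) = -30.72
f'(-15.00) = -133.84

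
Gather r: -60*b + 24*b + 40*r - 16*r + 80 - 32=-36*b + 24*r + 48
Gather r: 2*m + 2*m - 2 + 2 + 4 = 4*m + 4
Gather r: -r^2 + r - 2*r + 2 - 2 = -r^2 - r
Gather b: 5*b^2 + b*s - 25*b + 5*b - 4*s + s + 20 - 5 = 5*b^2 + b*(s - 20) - 3*s + 15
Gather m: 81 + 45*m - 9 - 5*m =40*m + 72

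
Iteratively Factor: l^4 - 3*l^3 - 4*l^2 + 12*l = (l - 2)*(l^3 - l^2 - 6*l) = l*(l - 2)*(l^2 - l - 6) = l*(l - 3)*(l - 2)*(l + 2)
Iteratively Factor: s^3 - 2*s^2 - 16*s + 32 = (s - 2)*(s^2 - 16) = (s - 4)*(s - 2)*(s + 4)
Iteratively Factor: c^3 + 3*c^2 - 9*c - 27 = (c + 3)*(c^2 - 9) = (c - 3)*(c + 3)*(c + 3)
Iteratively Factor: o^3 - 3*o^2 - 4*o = (o - 4)*(o^2 + o) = o*(o - 4)*(o + 1)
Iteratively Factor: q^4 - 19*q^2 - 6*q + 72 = (q + 3)*(q^3 - 3*q^2 - 10*q + 24) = (q + 3)^2*(q^2 - 6*q + 8) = (q - 4)*(q + 3)^2*(q - 2)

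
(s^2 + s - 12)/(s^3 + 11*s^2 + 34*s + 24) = (s - 3)/(s^2 + 7*s + 6)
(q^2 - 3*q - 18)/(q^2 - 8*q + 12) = (q + 3)/(q - 2)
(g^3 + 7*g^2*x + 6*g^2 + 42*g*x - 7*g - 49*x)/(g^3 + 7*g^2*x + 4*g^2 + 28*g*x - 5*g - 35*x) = (g + 7)/(g + 5)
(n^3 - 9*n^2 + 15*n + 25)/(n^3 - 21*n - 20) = (n - 5)/(n + 4)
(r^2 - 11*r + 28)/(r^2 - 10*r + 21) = (r - 4)/(r - 3)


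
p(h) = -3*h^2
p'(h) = -6*h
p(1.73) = -8.98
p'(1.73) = -10.38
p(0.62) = -1.15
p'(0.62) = -3.72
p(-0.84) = -2.12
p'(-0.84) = 5.04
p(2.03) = -12.36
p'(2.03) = -12.18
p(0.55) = -0.91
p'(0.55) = -3.30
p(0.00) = 0.00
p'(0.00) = 0.00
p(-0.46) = -0.63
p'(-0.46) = 2.76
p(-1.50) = -6.75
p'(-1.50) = 9.00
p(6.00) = -108.00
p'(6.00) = -36.00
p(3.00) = -27.00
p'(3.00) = -18.00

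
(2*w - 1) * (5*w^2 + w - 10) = 10*w^3 - 3*w^2 - 21*w + 10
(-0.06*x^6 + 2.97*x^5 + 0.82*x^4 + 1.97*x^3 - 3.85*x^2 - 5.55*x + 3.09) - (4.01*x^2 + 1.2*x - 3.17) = -0.06*x^6 + 2.97*x^5 + 0.82*x^4 + 1.97*x^3 - 7.86*x^2 - 6.75*x + 6.26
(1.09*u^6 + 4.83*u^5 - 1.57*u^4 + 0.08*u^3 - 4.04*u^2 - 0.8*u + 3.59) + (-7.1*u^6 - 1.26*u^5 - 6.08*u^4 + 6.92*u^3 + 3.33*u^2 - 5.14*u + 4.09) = -6.01*u^6 + 3.57*u^5 - 7.65*u^4 + 7.0*u^3 - 0.71*u^2 - 5.94*u + 7.68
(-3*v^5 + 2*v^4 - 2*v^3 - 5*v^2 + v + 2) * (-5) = 15*v^5 - 10*v^4 + 10*v^3 + 25*v^2 - 5*v - 10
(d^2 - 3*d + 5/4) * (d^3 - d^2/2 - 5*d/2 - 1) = d^5 - 7*d^4/2 + d^3/4 + 47*d^2/8 - d/8 - 5/4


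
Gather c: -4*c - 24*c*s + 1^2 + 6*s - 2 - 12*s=c*(-24*s - 4) - 6*s - 1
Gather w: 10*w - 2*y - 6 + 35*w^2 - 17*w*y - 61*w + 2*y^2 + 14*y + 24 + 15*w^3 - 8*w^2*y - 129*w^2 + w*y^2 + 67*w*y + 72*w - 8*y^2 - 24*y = 15*w^3 + w^2*(-8*y - 94) + w*(y^2 + 50*y + 21) - 6*y^2 - 12*y + 18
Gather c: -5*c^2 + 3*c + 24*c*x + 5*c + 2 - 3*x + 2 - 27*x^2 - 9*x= -5*c^2 + c*(24*x + 8) - 27*x^2 - 12*x + 4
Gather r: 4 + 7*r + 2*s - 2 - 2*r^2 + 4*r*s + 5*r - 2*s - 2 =-2*r^2 + r*(4*s + 12)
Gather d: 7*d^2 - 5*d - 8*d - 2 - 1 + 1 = 7*d^2 - 13*d - 2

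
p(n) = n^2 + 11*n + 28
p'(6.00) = 23.00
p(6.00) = 130.00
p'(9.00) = 29.00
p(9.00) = 208.00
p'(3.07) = 17.14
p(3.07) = 71.19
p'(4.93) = 20.86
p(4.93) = 106.53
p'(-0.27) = 10.46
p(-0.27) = 25.10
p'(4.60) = 20.20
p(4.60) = 99.76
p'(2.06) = 15.12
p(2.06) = 54.90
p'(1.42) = 13.84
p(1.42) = 45.64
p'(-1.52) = 7.96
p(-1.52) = 13.59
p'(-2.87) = 5.26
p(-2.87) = 4.67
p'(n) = 2*n + 11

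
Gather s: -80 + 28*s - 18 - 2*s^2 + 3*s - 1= -2*s^2 + 31*s - 99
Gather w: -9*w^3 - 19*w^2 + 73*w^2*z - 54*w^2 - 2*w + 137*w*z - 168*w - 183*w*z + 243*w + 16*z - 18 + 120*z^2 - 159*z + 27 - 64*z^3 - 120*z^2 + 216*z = -9*w^3 + w^2*(73*z - 73) + w*(73 - 46*z) - 64*z^3 + 73*z + 9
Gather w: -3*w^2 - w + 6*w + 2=-3*w^2 + 5*w + 2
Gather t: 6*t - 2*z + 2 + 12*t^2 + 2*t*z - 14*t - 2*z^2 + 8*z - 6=12*t^2 + t*(2*z - 8) - 2*z^2 + 6*z - 4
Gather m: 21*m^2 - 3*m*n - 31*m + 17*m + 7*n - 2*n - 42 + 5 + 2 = 21*m^2 + m*(-3*n - 14) + 5*n - 35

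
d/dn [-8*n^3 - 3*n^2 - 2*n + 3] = -24*n^2 - 6*n - 2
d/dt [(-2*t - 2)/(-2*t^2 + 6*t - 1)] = 2*(-2*t^2 - 4*t + 7)/(4*t^4 - 24*t^3 + 40*t^2 - 12*t + 1)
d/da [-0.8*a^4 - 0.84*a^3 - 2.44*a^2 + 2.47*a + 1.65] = -3.2*a^3 - 2.52*a^2 - 4.88*a + 2.47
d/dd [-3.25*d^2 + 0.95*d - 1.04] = 0.95 - 6.5*d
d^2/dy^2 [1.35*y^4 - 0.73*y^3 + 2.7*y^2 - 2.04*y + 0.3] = 16.2*y^2 - 4.38*y + 5.4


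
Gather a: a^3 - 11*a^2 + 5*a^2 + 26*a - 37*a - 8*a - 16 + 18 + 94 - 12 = a^3 - 6*a^2 - 19*a + 84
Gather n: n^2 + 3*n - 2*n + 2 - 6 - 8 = n^2 + n - 12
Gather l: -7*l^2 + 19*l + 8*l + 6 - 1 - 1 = -7*l^2 + 27*l + 4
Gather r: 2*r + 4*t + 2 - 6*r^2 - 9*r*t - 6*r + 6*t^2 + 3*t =-6*r^2 + r*(-9*t - 4) + 6*t^2 + 7*t + 2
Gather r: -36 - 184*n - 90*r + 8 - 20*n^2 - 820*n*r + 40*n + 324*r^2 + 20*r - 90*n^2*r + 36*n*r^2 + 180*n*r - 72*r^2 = -20*n^2 - 144*n + r^2*(36*n + 252) + r*(-90*n^2 - 640*n - 70) - 28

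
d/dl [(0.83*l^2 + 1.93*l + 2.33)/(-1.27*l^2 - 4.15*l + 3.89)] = (-0.993399999999999*l^2 + 12.3756*l + 17.1772)/(1.6129*l^4 + 10.541*l^3 + 7.3419*l^2 - 32.287*l + 15.1321)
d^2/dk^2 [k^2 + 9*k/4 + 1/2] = 2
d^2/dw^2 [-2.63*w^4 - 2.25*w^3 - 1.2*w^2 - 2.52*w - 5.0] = -31.56*w^2 - 13.5*w - 2.4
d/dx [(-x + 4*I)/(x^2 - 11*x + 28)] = (-x^2 + 11*x + (x - 4*I)*(2*x - 11) - 28)/(x^2 - 11*x + 28)^2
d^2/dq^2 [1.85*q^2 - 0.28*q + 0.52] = 3.70000000000000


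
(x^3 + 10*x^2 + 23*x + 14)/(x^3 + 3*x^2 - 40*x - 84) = (x + 1)/(x - 6)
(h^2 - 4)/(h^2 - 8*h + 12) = (h + 2)/(h - 6)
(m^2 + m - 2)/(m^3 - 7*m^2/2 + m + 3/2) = 2*(m + 2)/(2*m^2 - 5*m - 3)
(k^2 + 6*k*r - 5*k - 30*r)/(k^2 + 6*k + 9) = (k^2 + 6*k*r - 5*k - 30*r)/(k^2 + 6*k + 9)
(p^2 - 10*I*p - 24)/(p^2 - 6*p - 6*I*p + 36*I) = (p - 4*I)/(p - 6)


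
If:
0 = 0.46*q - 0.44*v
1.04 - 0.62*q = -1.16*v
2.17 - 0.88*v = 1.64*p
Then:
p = 2.31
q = -1.75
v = -1.83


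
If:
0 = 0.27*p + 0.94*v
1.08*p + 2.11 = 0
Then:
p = -1.95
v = 0.56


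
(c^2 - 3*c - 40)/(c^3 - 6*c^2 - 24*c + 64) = (c + 5)/(c^2 + 2*c - 8)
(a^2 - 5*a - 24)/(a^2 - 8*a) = (a + 3)/a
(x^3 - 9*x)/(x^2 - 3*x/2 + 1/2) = 2*x*(x^2 - 9)/(2*x^2 - 3*x + 1)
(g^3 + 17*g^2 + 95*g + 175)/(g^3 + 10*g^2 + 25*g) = (g + 7)/g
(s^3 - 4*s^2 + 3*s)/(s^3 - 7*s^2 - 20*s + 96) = s*(s - 1)/(s^2 - 4*s - 32)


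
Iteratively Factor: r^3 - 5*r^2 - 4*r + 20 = (r - 2)*(r^2 - 3*r - 10) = (r - 2)*(r + 2)*(r - 5)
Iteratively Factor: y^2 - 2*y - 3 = (y + 1)*(y - 3)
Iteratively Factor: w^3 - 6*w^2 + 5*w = (w - 1)*(w^2 - 5*w) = w*(w - 1)*(w - 5)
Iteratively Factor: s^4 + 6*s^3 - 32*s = (s)*(s^3 + 6*s^2 - 32) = s*(s + 4)*(s^2 + 2*s - 8) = s*(s - 2)*(s + 4)*(s + 4)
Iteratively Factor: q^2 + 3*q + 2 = (q + 1)*(q + 2)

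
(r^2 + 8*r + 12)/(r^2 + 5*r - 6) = (r + 2)/(r - 1)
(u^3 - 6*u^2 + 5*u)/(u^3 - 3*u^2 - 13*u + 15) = u/(u + 3)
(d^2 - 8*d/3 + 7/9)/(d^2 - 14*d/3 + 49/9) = (3*d - 1)/(3*d - 7)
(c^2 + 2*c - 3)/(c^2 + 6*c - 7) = (c + 3)/(c + 7)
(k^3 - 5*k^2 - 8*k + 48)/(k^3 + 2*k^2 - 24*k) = (k^2 - k - 12)/(k*(k + 6))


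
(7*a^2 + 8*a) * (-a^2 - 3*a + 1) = -7*a^4 - 29*a^3 - 17*a^2 + 8*a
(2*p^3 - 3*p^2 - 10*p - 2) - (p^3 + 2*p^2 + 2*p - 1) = p^3 - 5*p^2 - 12*p - 1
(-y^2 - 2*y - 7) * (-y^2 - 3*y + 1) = y^4 + 5*y^3 + 12*y^2 + 19*y - 7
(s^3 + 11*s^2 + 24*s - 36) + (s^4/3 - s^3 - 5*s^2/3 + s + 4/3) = s^4/3 + 28*s^2/3 + 25*s - 104/3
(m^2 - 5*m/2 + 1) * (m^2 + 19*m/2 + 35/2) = m^4 + 7*m^3 - 21*m^2/4 - 137*m/4 + 35/2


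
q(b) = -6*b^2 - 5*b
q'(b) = -12*b - 5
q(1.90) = -31.16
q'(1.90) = -27.80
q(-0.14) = 0.58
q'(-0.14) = -3.32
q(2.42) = -47.24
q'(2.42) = -34.04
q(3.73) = -102.13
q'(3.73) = -49.76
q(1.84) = -29.51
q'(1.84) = -27.08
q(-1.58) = -7.08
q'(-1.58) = 13.96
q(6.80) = -311.44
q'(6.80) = -86.60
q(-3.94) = -73.44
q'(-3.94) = 42.28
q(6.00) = -246.00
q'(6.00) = -77.00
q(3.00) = -69.00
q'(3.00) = -41.00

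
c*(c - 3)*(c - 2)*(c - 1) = c^4 - 6*c^3 + 11*c^2 - 6*c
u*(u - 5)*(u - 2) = u^3 - 7*u^2 + 10*u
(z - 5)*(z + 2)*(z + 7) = z^3 + 4*z^2 - 31*z - 70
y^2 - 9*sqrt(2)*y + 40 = (y - 5*sqrt(2))*(y - 4*sqrt(2))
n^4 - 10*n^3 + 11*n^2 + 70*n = n*(n - 7)*(n - 5)*(n + 2)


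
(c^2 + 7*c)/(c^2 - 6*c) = (c + 7)/(c - 6)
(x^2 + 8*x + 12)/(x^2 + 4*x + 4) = (x + 6)/(x + 2)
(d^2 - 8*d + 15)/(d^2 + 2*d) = (d^2 - 8*d + 15)/(d*(d + 2))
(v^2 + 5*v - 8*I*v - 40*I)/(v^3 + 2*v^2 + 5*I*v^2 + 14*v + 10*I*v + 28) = (v^2 + v*(5 - 8*I) - 40*I)/(v^3 + v^2*(2 + 5*I) + v*(14 + 10*I) + 28)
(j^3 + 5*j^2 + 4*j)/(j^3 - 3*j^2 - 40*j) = (j^2 + 5*j + 4)/(j^2 - 3*j - 40)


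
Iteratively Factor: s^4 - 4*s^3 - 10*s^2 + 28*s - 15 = (s + 3)*(s^3 - 7*s^2 + 11*s - 5) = (s - 5)*(s + 3)*(s^2 - 2*s + 1) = (s - 5)*(s - 1)*(s + 3)*(s - 1)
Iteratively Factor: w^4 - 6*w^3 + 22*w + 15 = (w + 1)*(w^3 - 7*w^2 + 7*w + 15) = (w - 3)*(w + 1)*(w^2 - 4*w - 5) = (w - 5)*(w - 3)*(w + 1)*(w + 1)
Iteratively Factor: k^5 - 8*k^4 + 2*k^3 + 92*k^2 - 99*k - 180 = (k - 4)*(k^4 - 4*k^3 - 14*k^2 + 36*k + 45) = (k - 4)*(k + 1)*(k^3 - 5*k^2 - 9*k + 45) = (k - 5)*(k - 4)*(k + 1)*(k^2 - 9) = (k - 5)*(k - 4)*(k - 3)*(k + 1)*(k + 3)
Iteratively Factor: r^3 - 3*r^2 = (r - 3)*(r^2) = r*(r - 3)*(r)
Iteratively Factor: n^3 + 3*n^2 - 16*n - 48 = (n + 4)*(n^2 - n - 12) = (n - 4)*(n + 4)*(n + 3)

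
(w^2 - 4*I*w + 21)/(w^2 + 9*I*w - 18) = (w - 7*I)/(w + 6*I)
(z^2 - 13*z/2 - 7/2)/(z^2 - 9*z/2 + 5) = (2*z^2 - 13*z - 7)/(2*z^2 - 9*z + 10)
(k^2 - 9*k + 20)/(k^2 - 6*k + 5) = (k - 4)/(k - 1)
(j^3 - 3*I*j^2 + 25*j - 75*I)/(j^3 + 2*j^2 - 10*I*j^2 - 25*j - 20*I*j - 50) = (j^2 + 2*I*j + 15)/(j^2 + j*(2 - 5*I) - 10*I)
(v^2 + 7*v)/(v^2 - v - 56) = v/(v - 8)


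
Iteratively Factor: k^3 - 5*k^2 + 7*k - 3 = (k - 1)*(k^2 - 4*k + 3) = (k - 1)^2*(k - 3)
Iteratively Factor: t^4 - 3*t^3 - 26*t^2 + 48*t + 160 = (t - 4)*(t^3 + t^2 - 22*t - 40) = (t - 4)*(t + 2)*(t^2 - t - 20) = (t - 4)*(t + 2)*(t + 4)*(t - 5)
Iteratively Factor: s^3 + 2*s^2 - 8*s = (s - 2)*(s^2 + 4*s) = (s - 2)*(s + 4)*(s)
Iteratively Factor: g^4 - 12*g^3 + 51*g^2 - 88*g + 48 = (g - 3)*(g^3 - 9*g^2 + 24*g - 16) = (g - 3)*(g - 1)*(g^2 - 8*g + 16) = (g - 4)*(g - 3)*(g - 1)*(g - 4)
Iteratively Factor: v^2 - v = (v)*(v - 1)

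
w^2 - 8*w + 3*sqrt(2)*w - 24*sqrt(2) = (w - 8)*(w + 3*sqrt(2))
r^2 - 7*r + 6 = (r - 6)*(r - 1)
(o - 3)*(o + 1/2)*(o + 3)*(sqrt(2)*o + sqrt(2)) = sqrt(2)*o^4 + 3*sqrt(2)*o^3/2 - 17*sqrt(2)*o^2/2 - 27*sqrt(2)*o/2 - 9*sqrt(2)/2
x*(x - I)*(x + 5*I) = x^3 + 4*I*x^2 + 5*x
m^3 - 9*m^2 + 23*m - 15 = (m - 5)*(m - 3)*(m - 1)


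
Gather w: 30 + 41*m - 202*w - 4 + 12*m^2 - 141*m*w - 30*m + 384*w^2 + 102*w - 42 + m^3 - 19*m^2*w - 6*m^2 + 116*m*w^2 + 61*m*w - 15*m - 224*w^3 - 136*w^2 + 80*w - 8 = m^3 + 6*m^2 - 4*m - 224*w^3 + w^2*(116*m + 248) + w*(-19*m^2 - 80*m - 20) - 24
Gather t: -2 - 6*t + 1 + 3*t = -3*t - 1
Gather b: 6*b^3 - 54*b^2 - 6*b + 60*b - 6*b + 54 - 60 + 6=6*b^3 - 54*b^2 + 48*b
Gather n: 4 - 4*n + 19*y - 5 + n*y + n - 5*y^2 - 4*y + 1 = n*(y - 3) - 5*y^2 + 15*y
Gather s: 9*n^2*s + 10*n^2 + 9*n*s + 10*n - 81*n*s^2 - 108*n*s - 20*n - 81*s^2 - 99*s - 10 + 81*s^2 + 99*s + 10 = 10*n^2 - 81*n*s^2 - 10*n + s*(9*n^2 - 99*n)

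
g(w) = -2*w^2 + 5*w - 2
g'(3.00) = -7.00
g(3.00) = -5.00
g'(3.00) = -7.00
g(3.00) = -5.00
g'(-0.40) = 6.60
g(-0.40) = -4.32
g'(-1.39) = 10.56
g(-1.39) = -12.81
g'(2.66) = -5.64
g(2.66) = -2.85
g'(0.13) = 4.48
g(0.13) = -1.38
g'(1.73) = -1.92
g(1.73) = 0.66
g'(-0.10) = 5.40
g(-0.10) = -2.52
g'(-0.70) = 7.80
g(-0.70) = -6.48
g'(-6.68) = 31.72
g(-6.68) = -124.64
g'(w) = 5 - 4*w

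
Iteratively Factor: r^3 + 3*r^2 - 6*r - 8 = (r + 4)*(r^2 - r - 2) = (r + 1)*(r + 4)*(r - 2)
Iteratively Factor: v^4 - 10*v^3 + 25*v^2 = (v)*(v^3 - 10*v^2 + 25*v) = v*(v - 5)*(v^2 - 5*v) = v*(v - 5)^2*(v)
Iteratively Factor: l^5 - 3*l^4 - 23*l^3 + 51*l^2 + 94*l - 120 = (l - 1)*(l^4 - 2*l^3 - 25*l^2 + 26*l + 120) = (l - 1)*(l + 4)*(l^3 - 6*l^2 - l + 30) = (l - 1)*(l + 2)*(l + 4)*(l^2 - 8*l + 15) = (l - 5)*(l - 1)*(l + 2)*(l + 4)*(l - 3)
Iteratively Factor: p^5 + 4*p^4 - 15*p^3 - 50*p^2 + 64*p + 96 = (p - 2)*(p^4 + 6*p^3 - 3*p^2 - 56*p - 48) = (p - 2)*(p + 4)*(p^3 + 2*p^2 - 11*p - 12) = (p - 2)*(p + 4)^2*(p^2 - 2*p - 3) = (p - 2)*(p + 1)*(p + 4)^2*(p - 3)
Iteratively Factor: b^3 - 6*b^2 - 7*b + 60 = (b - 5)*(b^2 - b - 12) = (b - 5)*(b - 4)*(b + 3)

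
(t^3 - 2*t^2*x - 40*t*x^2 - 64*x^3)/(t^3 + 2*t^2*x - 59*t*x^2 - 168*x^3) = (t^2 + 6*t*x + 8*x^2)/(t^2 + 10*t*x + 21*x^2)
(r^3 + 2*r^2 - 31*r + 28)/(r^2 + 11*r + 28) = (r^2 - 5*r + 4)/(r + 4)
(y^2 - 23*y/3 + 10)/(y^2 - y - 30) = (y - 5/3)/(y + 5)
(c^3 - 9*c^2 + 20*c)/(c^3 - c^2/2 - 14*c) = 2*(c - 5)/(2*c + 7)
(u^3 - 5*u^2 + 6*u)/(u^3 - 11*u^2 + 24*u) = (u - 2)/(u - 8)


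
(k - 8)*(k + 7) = k^2 - k - 56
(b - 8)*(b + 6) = b^2 - 2*b - 48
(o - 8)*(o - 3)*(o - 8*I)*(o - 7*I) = o^4 - 11*o^3 - 15*I*o^3 - 32*o^2 + 165*I*o^2 + 616*o - 360*I*o - 1344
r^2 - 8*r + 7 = (r - 7)*(r - 1)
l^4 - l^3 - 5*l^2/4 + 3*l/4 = l*(l - 3/2)*(l - 1/2)*(l + 1)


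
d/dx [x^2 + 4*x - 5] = 2*x + 4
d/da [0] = 0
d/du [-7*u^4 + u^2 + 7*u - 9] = -28*u^3 + 2*u + 7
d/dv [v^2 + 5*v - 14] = 2*v + 5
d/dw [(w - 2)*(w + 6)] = 2*w + 4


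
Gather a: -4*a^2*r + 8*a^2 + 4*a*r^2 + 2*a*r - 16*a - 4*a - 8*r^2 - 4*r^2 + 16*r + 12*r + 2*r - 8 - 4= a^2*(8 - 4*r) + a*(4*r^2 + 2*r - 20) - 12*r^2 + 30*r - 12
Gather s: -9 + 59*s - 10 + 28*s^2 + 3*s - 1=28*s^2 + 62*s - 20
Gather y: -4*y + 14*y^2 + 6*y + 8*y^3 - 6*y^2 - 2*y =8*y^3 + 8*y^2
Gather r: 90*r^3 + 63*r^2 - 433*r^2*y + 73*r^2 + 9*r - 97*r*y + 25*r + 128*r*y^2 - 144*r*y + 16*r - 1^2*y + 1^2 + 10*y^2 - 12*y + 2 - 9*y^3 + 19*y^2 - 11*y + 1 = 90*r^3 + r^2*(136 - 433*y) + r*(128*y^2 - 241*y + 50) - 9*y^3 + 29*y^2 - 24*y + 4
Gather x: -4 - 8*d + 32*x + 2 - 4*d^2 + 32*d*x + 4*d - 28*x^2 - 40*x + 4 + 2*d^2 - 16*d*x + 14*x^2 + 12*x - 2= -2*d^2 - 4*d - 14*x^2 + x*(16*d + 4)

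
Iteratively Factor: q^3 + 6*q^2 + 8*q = (q + 4)*(q^2 + 2*q) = q*(q + 4)*(q + 2)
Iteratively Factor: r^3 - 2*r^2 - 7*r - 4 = (r + 1)*(r^2 - 3*r - 4) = (r + 1)^2*(r - 4)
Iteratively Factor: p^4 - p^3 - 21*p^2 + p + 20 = (p - 5)*(p^3 + 4*p^2 - p - 4) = (p - 5)*(p + 1)*(p^2 + 3*p - 4) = (p - 5)*(p + 1)*(p + 4)*(p - 1)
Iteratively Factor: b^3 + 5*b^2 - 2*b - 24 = (b + 3)*(b^2 + 2*b - 8) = (b + 3)*(b + 4)*(b - 2)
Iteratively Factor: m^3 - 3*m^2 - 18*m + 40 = (m - 5)*(m^2 + 2*m - 8) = (m - 5)*(m - 2)*(m + 4)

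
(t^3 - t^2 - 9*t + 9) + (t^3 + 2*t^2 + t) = 2*t^3 + t^2 - 8*t + 9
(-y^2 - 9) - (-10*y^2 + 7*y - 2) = 9*y^2 - 7*y - 7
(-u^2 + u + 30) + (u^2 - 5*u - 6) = 24 - 4*u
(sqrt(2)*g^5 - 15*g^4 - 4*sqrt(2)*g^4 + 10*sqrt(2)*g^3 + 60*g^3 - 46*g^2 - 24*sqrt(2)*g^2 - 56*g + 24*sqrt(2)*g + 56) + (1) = sqrt(2)*g^5 - 15*g^4 - 4*sqrt(2)*g^4 + 10*sqrt(2)*g^3 + 60*g^3 - 46*g^2 - 24*sqrt(2)*g^2 - 56*g + 24*sqrt(2)*g + 57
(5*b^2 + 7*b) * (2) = 10*b^2 + 14*b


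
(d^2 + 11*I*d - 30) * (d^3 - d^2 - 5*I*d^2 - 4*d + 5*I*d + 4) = d^5 - d^4 + 6*I*d^4 + 21*d^3 - 6*I*d^3 - 21*d^2 + 106*I*d^2 + 120*d - 106*I*d - 120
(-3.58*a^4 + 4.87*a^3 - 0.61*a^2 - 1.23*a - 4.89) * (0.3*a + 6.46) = -1.074*a^5 - 21.6658*a^4 + 31.2772*a^3 - 4.3096*a^2 - 9.4128*a - 31.5894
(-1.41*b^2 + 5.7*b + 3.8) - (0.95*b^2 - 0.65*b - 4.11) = -2.36*b^2 + 6.35*b + 7.91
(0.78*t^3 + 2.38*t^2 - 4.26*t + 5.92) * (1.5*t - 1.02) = 1.17*t^4 + 2.7744*t^3 - 8.8176*t^2 + 13.2252*t - 6.0384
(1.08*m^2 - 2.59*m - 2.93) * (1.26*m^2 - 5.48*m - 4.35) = 1.3608*m^4 - 9.1818*m^3 + 5.8034*m^2 + 27.3229*m + 12.7455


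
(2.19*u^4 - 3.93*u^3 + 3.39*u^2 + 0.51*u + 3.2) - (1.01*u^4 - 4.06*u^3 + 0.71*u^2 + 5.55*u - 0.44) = 1.18*u^4 + 0.129999999999999*u^3 + 2.68*u^2 - 5.04*u + 3.64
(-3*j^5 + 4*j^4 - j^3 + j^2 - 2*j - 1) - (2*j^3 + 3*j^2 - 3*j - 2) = -3*j^5 + 4*j^4 - 3*j^3 - 2*j^2 + j + 1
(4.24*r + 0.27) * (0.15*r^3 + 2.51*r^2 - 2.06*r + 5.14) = 0.636*r^4 + 10.6829*r^3 - 8.0567*r^2 + 21.2374*r + 1.3878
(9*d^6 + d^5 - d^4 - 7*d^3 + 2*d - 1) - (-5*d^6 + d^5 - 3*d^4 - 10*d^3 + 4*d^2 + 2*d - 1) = 14*d^6 + 2*d^4 + 3*d^3 - 4*d^2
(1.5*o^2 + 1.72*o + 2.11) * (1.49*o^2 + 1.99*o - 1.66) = 2.235*o^4 + 5.5478*o^3 + 4.0767*o^2 + 1.3437*o - 3.5026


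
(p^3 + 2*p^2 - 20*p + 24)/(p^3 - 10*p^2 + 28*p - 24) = (p + 6)/(p - 6)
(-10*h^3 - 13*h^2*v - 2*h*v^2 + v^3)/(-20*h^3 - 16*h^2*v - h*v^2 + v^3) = (h + v)/(2*h + v)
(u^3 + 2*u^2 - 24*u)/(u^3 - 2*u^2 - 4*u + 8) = u*(u^2 + 2*u - 24)/(u^3 - 2*u^2 - 4*u + 8)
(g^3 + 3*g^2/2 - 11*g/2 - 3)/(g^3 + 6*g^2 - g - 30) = (g + 1/2)/(g + 5)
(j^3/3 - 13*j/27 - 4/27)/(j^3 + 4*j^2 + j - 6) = (9*j^3 - 13*j - 4)/(27*(j^3 + 4*j^2 + j - 6))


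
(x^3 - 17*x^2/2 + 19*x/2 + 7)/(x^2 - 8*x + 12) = (2*x^2 - 13*x - 7)/(2*(x - 6))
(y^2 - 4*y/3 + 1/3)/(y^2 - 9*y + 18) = (3*y^2 - 4*y + 1)/(3*(y^2 - 9*y + 18))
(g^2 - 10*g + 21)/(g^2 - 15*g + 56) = (g - 3)/(g - 8)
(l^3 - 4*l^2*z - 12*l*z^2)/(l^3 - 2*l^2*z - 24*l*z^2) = (l + 2*z)/(l + 4*z)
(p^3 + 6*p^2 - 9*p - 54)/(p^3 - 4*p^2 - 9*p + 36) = (p + 6)/(p - 4)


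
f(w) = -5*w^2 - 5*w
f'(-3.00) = 25.00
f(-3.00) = -30.00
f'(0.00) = -5.00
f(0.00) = 0.00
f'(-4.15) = 36.50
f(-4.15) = -65.36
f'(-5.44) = 49.40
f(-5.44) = -120.77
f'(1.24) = -17.40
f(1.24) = -13.89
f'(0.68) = -11.80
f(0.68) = -5.71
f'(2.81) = -33.10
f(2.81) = -53.53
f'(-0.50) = 0.00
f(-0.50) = 1.25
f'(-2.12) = 16.20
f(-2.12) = -11.87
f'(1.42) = -19.20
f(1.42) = -17.18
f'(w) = -10*w - 5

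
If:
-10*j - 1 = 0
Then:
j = -1/10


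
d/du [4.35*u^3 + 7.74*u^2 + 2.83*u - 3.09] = 13.05*u^2 + 15.48*u + 2.83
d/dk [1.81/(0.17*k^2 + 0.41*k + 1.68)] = (-0.6154*k - 0.7421)/(0.17*k^2 + 0.41*k + 1.68)^2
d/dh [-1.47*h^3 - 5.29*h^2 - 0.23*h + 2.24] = -4.41*h^2 - 10.58*h - 0.23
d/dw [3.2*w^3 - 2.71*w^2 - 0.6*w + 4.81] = 9.6*w^2 - 5.42*w - 0.6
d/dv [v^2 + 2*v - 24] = 2*v + 2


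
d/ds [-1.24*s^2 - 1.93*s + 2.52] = -2.48*s - 1.93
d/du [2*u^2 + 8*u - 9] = 4*u + 8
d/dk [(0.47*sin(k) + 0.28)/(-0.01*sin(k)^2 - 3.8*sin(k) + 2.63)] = (0.0047*sin(k)^2 + 0.00560000000000005*sin(k) + 2.3001)*cos(k)/(0.0001*sin(k)^4 + 0.076*sin(k)^3 + 14.3874*sin(k)^2 - 19.988*sin(k) + 6.9169)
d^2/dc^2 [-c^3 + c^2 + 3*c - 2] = 2 - 6*c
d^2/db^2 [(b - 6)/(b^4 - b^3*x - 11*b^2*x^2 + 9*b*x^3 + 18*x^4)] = 2*((b - 6)*(4*b^3 - 3*b^2*x - 22*b*x^2 + 9*x^3)^2 + (-4*b^3 + 3*b^2*x + 22*b*x^2 - 9*x^3 + (b - 6)*(-6*b^2 + 3*b*x + 11*x^2))*(b^4 - b^3*x - 11*b^2*x^2 + 9*b*x^3 + 18*x^4))/(b^4 - b^3*x - 11*b^2*x^2 + 9*b*x^3 + 18*x^4)^3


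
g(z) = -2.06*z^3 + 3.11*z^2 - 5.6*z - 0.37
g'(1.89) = -15.92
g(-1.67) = 27.25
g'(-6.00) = -265.40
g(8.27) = -999.14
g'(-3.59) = -107.58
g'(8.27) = -376.83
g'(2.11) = -19.99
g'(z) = -6.18*z^2 + 6.22*z - 5.6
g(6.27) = -420.99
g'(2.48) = -28.18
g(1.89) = -13.75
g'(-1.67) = -33.22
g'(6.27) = -209.55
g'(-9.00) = -562.16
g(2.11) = -17.69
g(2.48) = -26.55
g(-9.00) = 1803.68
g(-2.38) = 58.35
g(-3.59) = 155.13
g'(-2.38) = -55.41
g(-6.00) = 590.15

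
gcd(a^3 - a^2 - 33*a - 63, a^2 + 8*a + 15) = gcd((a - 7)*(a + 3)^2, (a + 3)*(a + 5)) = a + 3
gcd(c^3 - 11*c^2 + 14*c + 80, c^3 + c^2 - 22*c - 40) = c^2 - 3*c - 10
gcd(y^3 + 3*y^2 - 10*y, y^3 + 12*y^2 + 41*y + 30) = y + 5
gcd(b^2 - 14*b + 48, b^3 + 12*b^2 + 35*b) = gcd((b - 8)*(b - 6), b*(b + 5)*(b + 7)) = 1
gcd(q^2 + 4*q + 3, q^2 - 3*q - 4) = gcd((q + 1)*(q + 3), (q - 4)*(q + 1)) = q + 1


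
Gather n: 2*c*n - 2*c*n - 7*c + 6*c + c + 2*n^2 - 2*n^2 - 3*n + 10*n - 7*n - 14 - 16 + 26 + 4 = 0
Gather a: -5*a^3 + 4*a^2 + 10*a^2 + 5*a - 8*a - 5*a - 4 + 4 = -5*a^3 + 14*a^2 - 8*a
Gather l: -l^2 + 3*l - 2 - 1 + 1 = -l^2 + 3*l - 2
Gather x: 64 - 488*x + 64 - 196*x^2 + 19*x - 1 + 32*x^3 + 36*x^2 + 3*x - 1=32*x^3 - 160*x^2 - 466*x + 126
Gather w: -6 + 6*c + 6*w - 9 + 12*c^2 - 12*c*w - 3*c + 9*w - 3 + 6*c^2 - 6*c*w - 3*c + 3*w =18*c^2 + w*(18 - 18*c) - 18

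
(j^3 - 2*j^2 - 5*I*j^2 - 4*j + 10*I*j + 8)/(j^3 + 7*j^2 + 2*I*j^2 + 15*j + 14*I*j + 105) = (j^3 + j^2*(-2 - 5*I) + j*(-4 + 10*I) + 8)/(j^3 + j^2*(7 + 2*I) + j*(15 + 14*I) + 105)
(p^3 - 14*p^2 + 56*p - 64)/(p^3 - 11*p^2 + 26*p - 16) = (p - 4)/(p - 1)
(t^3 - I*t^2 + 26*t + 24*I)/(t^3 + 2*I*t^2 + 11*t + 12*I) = (t - 6*I)/(t - 3*I)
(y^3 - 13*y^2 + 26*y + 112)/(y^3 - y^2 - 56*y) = (y^2 - 5*y - 14)/(y*(y + 7))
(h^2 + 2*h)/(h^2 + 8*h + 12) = h/(h + 6)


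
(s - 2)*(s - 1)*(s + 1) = s^3 - 2*s^2 - s + 2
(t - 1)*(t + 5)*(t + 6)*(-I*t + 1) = -I*t^4 + t^3 - 10*I*t^3 + 10*t^2 - 19*I*t^2 + 19*t + 30*I*t - 30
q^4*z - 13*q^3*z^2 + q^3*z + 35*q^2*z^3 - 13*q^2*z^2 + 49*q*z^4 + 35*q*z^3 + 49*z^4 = (q - 7*z)^2*(q + z)*(q*z + z)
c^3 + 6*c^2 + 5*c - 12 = (c - 1)*(c + 3)*(c + 4)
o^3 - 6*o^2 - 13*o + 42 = (o - 7)*(o - 2)*(o + 3)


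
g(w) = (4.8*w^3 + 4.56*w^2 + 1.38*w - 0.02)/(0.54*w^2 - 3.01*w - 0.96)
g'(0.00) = -1.50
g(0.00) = 0.02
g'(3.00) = -32.39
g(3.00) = -34.07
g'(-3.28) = 4.81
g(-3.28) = -8.48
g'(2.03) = -14.20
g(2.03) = -12.74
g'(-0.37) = -9.94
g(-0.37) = -0.66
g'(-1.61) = 2.77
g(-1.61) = -1.98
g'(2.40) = -19.38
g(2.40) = -18.90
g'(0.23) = -1.99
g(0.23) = -0.37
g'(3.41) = -47.25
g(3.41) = -50.16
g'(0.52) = -3.08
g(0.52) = -1.10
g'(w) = (3.01 - 1.08*w)*(4.8*w^3 + 4.56*w^2 + 1.38*w - 0.02)/(0.54*w^2 - 3.01*w - 0.96)^2 + (14.4*w^2 + 9.12*w + 1.38)/(0.54*w^2 - 3.01*w - 0.96) = (2.592*w^4 - 28.896*w^3 - 28.2948*w^2 - 8.7336*w - 1.385)/(0.2916*w^4 - 3.2508*w^3 + 8.0233*w^2 + 5.7792*w + 0.9216)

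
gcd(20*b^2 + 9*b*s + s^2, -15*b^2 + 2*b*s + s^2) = 5*b + s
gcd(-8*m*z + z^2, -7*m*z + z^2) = z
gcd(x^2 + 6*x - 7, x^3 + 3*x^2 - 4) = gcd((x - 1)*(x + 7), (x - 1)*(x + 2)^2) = x - 1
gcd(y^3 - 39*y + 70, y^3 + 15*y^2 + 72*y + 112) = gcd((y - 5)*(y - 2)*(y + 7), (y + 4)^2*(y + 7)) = y + 7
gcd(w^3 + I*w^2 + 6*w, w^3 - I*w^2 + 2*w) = w^2 - 2*I*w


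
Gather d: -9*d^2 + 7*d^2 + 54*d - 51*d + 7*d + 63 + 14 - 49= -2*d^2 + 10*d + 28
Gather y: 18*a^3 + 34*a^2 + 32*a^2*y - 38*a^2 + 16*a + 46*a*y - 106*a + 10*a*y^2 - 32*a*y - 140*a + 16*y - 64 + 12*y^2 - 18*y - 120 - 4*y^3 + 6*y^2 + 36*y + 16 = 18*a^3 - 4*a^2 - 230*a - 4*y^3 + y^2*(10*a + 18) + y*(32*a^2 + 14*a + 34) - 168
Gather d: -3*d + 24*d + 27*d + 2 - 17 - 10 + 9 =48*d - 16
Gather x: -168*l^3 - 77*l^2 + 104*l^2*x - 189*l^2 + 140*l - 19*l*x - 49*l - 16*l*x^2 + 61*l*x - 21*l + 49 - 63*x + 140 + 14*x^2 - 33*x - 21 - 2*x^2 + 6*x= -168*l^3 - 266*l^2 + 70*l + x^2*(12 - 16*l) + x*(104*l^2 + 42*l - 90) + 168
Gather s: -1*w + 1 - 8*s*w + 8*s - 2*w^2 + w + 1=s*(8 - 8*w) - 2*w^2 + 2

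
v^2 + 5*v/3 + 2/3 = (v + 2/3)*(v + 1)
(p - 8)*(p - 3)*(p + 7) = p^3 - 4*p^2 - 53*p + 168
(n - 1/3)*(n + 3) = n^2 + 8*n/3 - 1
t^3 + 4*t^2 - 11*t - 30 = (t - 3)*(t + 2)*(t + 5)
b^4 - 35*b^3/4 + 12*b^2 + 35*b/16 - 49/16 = (b - 7)*(b - 7/4)*(b - 1/2)*(b + 1/2)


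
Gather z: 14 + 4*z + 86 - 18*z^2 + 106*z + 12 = -18*z^2 + 110*z + 112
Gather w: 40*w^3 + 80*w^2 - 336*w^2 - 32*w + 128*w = 40*w^3 - 256*w^2 + 96*w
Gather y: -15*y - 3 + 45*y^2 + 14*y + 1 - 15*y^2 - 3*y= 30*y^2 - 4*y - 2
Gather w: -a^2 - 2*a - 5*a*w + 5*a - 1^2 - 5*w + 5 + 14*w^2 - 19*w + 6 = -a^2 + 3*a + 14*w^2 + w*(-5*a - 24) + 10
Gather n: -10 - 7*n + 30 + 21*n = 14*n + 20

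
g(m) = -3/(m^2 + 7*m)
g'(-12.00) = -0.01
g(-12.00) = -0.05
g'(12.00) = 0.00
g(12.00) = -0.01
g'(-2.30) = 0.06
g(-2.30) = 0.28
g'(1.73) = 0.14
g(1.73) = -0.20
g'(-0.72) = 0.82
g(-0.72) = 0.66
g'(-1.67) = 0.14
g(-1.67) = 0.34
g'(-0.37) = 3.12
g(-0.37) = 1.22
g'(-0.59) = 1.22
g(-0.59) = 0.79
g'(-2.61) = 0.04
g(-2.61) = 0.26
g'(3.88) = 0.02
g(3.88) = -0.07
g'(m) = -3*(-2*m - 7)/(m^2 + 7*m)^2 = 3*(2*m + 7)/(m^2*(m + 7)^2)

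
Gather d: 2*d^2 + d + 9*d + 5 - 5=2*d^2 + 10*d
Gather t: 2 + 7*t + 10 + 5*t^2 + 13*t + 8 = 5*t^2 + 20*t + 20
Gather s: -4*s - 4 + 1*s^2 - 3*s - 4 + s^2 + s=2*s^2 - 6*s - 8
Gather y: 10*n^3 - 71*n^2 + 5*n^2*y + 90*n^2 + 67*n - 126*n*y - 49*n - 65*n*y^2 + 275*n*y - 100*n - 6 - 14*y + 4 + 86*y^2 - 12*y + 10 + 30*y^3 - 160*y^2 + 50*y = 10*n^3 + 19*n^2 - 82*n + 30*y^3 + y^2*(-65*n - 74) + y*(5*n^2 + 149*n + 24) + 8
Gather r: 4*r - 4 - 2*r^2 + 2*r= -2*r^2 + 6*r - 4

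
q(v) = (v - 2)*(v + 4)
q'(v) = 2*v + 2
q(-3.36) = -3.43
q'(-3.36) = -4.72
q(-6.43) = 20.48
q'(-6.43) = -10.86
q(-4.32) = 2.02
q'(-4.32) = -6.64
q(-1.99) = -8.02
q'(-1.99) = -1.98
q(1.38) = -3.34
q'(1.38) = 4.76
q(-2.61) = -6.41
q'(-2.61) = -3.22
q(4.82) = 24.87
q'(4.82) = 11.64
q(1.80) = -1.16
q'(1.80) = 5.60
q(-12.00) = 112.00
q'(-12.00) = -22.00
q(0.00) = -8.00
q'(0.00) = 2.00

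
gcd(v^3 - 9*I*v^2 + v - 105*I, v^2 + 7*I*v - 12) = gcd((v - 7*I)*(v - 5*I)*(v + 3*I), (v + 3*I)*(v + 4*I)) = v + 3*I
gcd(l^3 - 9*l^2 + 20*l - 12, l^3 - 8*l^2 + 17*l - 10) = l^2 - 3*l + 2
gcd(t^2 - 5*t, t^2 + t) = t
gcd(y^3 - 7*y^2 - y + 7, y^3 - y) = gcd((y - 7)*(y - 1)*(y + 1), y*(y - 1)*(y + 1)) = y^2 - 1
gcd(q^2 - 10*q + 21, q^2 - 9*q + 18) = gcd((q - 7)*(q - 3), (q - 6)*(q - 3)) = q - 3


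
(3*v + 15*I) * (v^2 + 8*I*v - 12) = 3*v^3 + 39*I*v^2 - 156*v - 180*I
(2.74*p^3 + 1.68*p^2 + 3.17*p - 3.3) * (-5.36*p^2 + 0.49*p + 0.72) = -14.6864*p^5 - 7.6622*p^4 - 14.1952*p^3 + 20.4509*p^2 + 0.6654*p - 2.376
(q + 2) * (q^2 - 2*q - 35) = q^3 - 39*q - 70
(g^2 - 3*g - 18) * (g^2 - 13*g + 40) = g^4 - 16*g^3 + 61*g^2 + 114*g - 720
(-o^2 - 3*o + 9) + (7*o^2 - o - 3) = 6*o^2 - 4*o + 6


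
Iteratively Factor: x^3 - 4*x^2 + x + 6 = (x + 1)*(x^2 - 5*x + 6) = (x - 2)*(x + 1)*(x - 3)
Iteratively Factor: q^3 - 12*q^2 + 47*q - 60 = (q - 3)*(q^2 - 9*q + 20) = (q - 5)*(q - 3)*(q - 4)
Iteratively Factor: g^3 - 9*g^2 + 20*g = (g - 4)*(g^2 - 5*g) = (g - 5)*(g - 4)*(g)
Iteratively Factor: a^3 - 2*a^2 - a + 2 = (a + 1)*(a^2 - 3*a + 2) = (a - 2)*(a + 1)*(a - 1)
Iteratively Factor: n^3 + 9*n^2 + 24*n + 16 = (n + 1)*(n^2 + 8*n + 16) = (n + 1)*(n + 4)*(n + 4)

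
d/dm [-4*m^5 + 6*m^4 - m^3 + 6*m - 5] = -20*m^4 + 24*m^3 - 3*m^2 + 6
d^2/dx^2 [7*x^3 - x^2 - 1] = 42*x - 2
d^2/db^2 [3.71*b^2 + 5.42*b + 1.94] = 7.42000000000000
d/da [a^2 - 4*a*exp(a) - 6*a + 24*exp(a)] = -4*a*exp(a) + 2*a + 20*exp(a) - 6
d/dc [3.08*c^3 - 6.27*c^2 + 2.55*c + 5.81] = 9.24*c^2 - 12.54*c + 2.55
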